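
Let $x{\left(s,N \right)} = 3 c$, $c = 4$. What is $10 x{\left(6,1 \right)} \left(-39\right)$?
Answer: $-4680$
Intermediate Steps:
$x{\left(s,N \right)} = 12$ ($x{\left(s,N \right)} = 3 \cdot 4 = 12$)
$10 x{\left(6,1 \right)} \left(-39\right) = 10 \cdot 12 \left(-39\right) = 120 \left(-39\right) = -4680$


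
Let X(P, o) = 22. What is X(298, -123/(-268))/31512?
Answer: 11/15756 ≈ 0.00069815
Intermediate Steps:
X(298, -123/(-268))/31512 = 22/31512 = 22*(1/31512) = 11/15756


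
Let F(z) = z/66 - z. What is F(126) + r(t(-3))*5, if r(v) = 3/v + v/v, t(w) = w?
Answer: -1365/11 ≈ -124.09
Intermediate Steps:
r(v) = 1 + 3/v (r(v) = 3/v + 1 = 1 + 3/v)
F(z) = -65*z/66 (F(z) = z*(1/66) - z = z/66 - z = -65*z/66)
F(126) + r(t(-3))*5 = -65/66*126 + ((3 - 3)/(-3))*5 = -1365/11 - 1/3*0*5 = -1365/11 + 0*5 = -1365/11 + 0 = -1365/11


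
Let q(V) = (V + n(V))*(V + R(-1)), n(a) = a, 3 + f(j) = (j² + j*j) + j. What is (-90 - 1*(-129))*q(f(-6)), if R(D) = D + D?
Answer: 299754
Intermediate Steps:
R(D) = 2*D
f(j) = -3 + j + 2*j² (f(j) = -3 + ((j² + j*j) + j) = -3 + ((j² + j²) + j) = -3 + (2*j² + j) = -3 + (j + 2*j²) = -3 + j + 2*j²)
q(V) = 2*V*(-2 + V) (q(V) = (V + V)*(V + 2*(-1)) = (2*V)*(V - 2) = (2*V)*(-2 + V) = 2*V*(-2 + V))
(-90 - 1*(-129))*q(f(-6)) = (-90 - 1*(-129))*(2*(-3 - 6 + 2*(-6)²)*(-2 + (-3 - 6 + 2*(-6)²))) = (-90 + 129)*(2*(-3 - 6 + 2*36)*(-2 + (-3 - 6 + 2*36))) = 39*(2*(-3 - 6 + 72)*(-2 + (-3 - 6 + 72))) = 39*(2*63*(-2 + 63)) = 39*(2*63*61) = 39*7686 = 299754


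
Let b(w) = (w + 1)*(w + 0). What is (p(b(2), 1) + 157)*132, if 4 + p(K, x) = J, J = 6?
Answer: 20988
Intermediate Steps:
b(w) = w*(1 + w) (b(w) = (1 + w)*w = w*(1 + w))
p(K, x) = 2 (p(K, x) = -4 + 6 = 2)
(p(b(2), 1) + 157)*132 = (2 + 157)*132 = 159*132 = 20988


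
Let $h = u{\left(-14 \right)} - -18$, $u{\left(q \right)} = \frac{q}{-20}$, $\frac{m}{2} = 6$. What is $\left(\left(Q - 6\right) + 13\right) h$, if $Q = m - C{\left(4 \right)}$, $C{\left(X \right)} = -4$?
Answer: $\frac{4301}{10} \approx 430.1$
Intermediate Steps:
$m = 12$ ($m = 2 \cdot 6 = 12$)
$u{\left(q \right)} = - \frac{q}{20}$ ($u{\left(q \right)} = q \left(- \frac{1}{20}\right) = - \frac{q}{20}$)
$h = \frac{187}{10}$ ($h = \left(- \frac{1}{20}\right) \left(-14\right) - -18 = \frac{7}{10} + 18 = \frac{187}{10} \approx 18.7$)
$Q = 16$ ($Q = 12 - -4 = 12 + 4 = 16$)
$\left(\left(Q - 6\right) + 13\right) h = \left(\left(16 - 6\right) + 13\right) \frac{187}{10} = \left(10 + 13\right) \frac{187}{10} = 23 \cdot \frac{187}{10} = \frac{4301}{10}$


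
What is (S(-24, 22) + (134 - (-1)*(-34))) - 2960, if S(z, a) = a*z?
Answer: -3388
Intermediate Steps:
(S(-24, 22) + (134 - (-1)*(-34))) - 2960 = (22*(-24) + (134 - (-1)*(-34))) - 2960 = (-528 + (134 - 1*34)) - 2960 = (-528 + (134 - 34)) - 2960 = (-528 + 100) - 2960 = -428 - 2960 = -3388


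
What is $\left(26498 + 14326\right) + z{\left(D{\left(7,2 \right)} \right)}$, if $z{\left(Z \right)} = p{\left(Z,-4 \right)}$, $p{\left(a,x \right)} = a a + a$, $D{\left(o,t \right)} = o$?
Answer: $40880$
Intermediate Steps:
$p{\left(a,x \right)} = a + a^{2}$ ($p{\left(a,x \right)} = a^{2} + a = a + a^{2}$)
$z{\left(Z \right)} = Z \left(1 + Z\right)$
$\left(26498 + 14326\right) + z{\left(D{\left(7,2 \right)} \right)} = \left(26498 + 14326\right) + 7 \left(1 + 7\right) = 40824 + 7 \cdot 8 = 40824 + 56 = 40880$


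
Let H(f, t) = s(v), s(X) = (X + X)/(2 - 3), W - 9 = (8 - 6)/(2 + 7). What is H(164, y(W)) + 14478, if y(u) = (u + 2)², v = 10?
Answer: 14458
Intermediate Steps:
W = 83/9 (W = 9 + (8 - 6)/(2 + 7) = 9 + 2/9 = 83/9 ≈ 9.2222)
s(X) = -2*X (s(X) = (2*X)/(-1) = (2*X)*(-1) = -2*X)
y(u) = (2 + u)²
H(f, t) = -20 (H(f, t) = -2*10 = -20)
H(164, y(W)) + 14478 = -20 + 14478 = 14458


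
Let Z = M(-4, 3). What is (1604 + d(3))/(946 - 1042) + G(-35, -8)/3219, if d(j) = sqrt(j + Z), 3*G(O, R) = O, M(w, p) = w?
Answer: -1291099/77256 - I/96 ≈ -16.712 - 0.010417*I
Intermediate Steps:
Z = -4
G(O, R) = O/3
d(j) = sqrt(-4 + j) (d(j) = sqrt(j - 4) = sqrt(-4 + j))
(1604 + d(3))/(946 - 1042) + G(-35, -8)/3219 = (1604 + sqrt(-4 + 3))/(946 - 1042) + ((1/3)*(-35))/3219 = (1604 + sqrt(-1))/(-96) - 35/3*1/3219 = (1604 + I)*(-1/96) - 35/9657 = (-401/24 - I/96) - 35/9657 = -1291099/77256 - I/96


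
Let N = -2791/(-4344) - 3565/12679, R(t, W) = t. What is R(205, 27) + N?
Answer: 364864639/1776696 ≈ 205.36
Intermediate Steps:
N = 641959/1776696 (N = -2791*(-1/4344) - 3565*1/12679 = 2791/4344 - 115/409 = 641959/1776696 ≈ 0.36132)
R(205, 27) + N = 205 + 641959/1776696 = 364864639/1776696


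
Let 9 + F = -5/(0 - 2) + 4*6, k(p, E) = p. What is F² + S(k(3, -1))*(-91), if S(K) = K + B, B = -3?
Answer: 1225/4 ≈ 306.25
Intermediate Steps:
S(K) = -3 + K (S(K) = K - 3 = -3 + K)
F = 35/2 (F = -9 + (-5/(0 - 2) + 4*6) = -9 + (-5/(-2) + 24) = -9 + (-(-1)*5/2 + 24) = -9 + (-1*(-5/2) + 24) = -9 + (5/2 + 24) = -9 + 53/2 = 35/2 ≈ 17.500)
F² + S(k(3, -1))*(-91) = (35/2)² + (-3 + 3)*(-91) = 1225/4 + 0*(-91) = 1225/4 + 0 = 1225/4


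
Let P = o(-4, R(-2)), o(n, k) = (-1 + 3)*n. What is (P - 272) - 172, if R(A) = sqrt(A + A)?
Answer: -452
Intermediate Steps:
R(A) = sqrt(2)*sqrt(A) (R(A) = sqrt(2*A) = sqrt(2)*sqrt(A))
o(n, k) = 2*n
P = -8 (P = 2*(-4) = -8)
(P - 272) - 172 = (-8 - 272) - 172 = -280 - 172 = -452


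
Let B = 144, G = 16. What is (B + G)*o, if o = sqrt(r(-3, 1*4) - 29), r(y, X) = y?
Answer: 640*I*sqrt(2) ≈ 905.1*I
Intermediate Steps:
o = 4*I*sqrt(2) (o = sqrt(-3 - 29) = sqrt(-32) = 4*I*sqrt(2) ≈ 5.6569*I)
(B + G)*o = (144 + 16)*(4*I*sqrt(2)) = 160*(4*I*sqrt(2)) = 640*I*sqrt(2)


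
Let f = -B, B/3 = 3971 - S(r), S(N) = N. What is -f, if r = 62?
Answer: 11727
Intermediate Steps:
B = 11727 (B = 3*(3971 - 1*62) = 3*(3971 - 62) = 3*3909 = 11727)
f = -11727 (f = -1*11727 = -11727)
-f = -1*(-11727) = 11727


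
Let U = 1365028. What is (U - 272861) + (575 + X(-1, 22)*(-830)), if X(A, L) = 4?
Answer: 1089422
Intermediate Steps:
(U - 272861) + (575 + X(-1, 22)*(-830)) = (1365028 - 272861) + (575 + 4*(-830)) = 1092167 + (575 - 3320) = 1092167 - 2745 = 1089422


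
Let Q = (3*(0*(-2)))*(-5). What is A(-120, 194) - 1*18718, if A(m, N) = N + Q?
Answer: -18524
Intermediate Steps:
Q = 0 (Q = (3*0)*(-5) = 0*(-5) = 0)
A(m, N) = N (A(m, N) = N + 0 = N)
A(-120, 194) - 1*18718 = 194 - 1*18718 = 194 - 18718 = -18524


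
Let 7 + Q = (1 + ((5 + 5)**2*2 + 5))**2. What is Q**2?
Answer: 1800220041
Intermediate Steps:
Q = 42429 (Q = -7 + (1 + ((5 + 5)**2*2 + 5))**2 = -7 + (1 + (10**2*2 + 5))**2 = -7 + (1 + (100*2 + 5))**2 = -7 + (1 + (200 + 5))**2 = -7 + (1 + 205)**2 = -7 + 206**2 = -7 + 42436 = 42429)
Q**2 = 42429**2 = 1800220041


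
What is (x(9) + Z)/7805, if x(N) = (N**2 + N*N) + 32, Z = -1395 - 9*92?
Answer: -2029/7805 ≈ -0.25996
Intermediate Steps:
Z = -2223 (Z = -1395 - 1*828 = -1395 - 828 = -2223)
x(N) = 32 + 2*N**2 (x(N) = (N**2 + N**2) + 32 = 2*N**2 + 32 = 32 + 2*N**2)
(x(9) + Z)/7805 = ((32 + 2*9**2) - 2223)/7805 = ((32 + 2*81) - 2223)*(1/7805) = ((32 + 162) - 2223)*(1/7805) = (194 - 2223)*(1/7805) = -2029*1/7805 = -2029/7805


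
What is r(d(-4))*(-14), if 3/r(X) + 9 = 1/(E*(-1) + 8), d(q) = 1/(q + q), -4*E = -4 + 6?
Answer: 714/151 ≈ 4.7285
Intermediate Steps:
E = -½ (E = -(-4 + 6)/4 = -¼*2 = -½ ≈ -0.50000)
d(q) = 1/(2*q)
r(X) = -51/151 (r(X) = 3/(-9 + 1/(-½*(-1) + 8)) = 3/(-9 + 1/(½ + 8)) = 3/(-9 + 1/(17/2)) = 3/(-9 + 2/17) = 3/(-151/17) = 3*(-17/151) = -51/151)
r(d(-4))*(-14) = -51/151*(-14) = 714/151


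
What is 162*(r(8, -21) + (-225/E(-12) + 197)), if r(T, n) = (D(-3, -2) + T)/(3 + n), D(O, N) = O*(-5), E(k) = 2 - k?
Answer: 203724/7 ≈ 29103.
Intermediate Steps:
D(O, N) = -5*O
r(T, n) = (15 + T)/(3 + n) (r(T, n) = (-5*(-3) + T)/(3 + n) = (15 + T)/(3 + n))
162*(r(8, -21) + (-225/E(-12) + 197)) = 162*((15 + 8)/(3 - 21) + (-225/(2 - 1*(-12)) + 197)) = 162*(23/(-18) + (-225/(2 + 12) + 197)) = 162*(-1/18*23 + (-225/14 + 197)) = 162*(-23/18 + (-225*1/14 + 197)) = 162*(-23/18 + (-225/14 + 197)) = 162*(-23/18 + 2533/14) = 162*(11318/63) = 203724/7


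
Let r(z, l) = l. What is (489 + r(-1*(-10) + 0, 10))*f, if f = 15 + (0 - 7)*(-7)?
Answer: 31936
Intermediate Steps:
f = 64 (f = 15 - 7*(-7) = 15 + 49 = 64)
(489 + r(-1*(-10) + 0, 10))*f = (489 + 10)*64 = 499*64 = 31936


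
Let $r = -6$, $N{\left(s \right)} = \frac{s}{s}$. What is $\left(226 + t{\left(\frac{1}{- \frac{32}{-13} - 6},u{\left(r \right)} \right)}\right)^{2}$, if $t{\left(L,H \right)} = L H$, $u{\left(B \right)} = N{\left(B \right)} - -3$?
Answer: $\frac{26749584}{529} \approx 50566.0$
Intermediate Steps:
$N{\left(s \right)} = 1$
$u{\left(B \right)} = 4$ ($u{\left(B \right)} = 1 - -3 = 1 + 3 = 4$)
$t{\left(L,H \right)} = H L$
$\left(226 + t{\left(\frac{1}{- \frac{32}{-13} - 6},u{\left(r \right)} \right)}\right)^{2} = \left(226 + \frac{4}{- \frac{32}{-13} - 6}\right)^{2} = \left(226 + \frac{4}{\left(-32\right) \left(- \frac{1}{13}\right) - 6}\right)^{2} = \left(226 + \frac{4}{\frac{32}{13} - 6}\right)^{2} = \left(226 + \frac{4}{- \frac{46}{13}}\right)^{2} = \left(226 + 4 \left(- \frac{13}{46}\right)\right)^{2} = \left(226 - \frac{26}{23}\right)^{2} = \left(\frac{5172}{23}\right)^{2} = \frac{26749584}{529}$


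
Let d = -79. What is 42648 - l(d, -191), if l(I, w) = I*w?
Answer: 27559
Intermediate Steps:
42648 - l(d, -191) = 42648 - (-79)*(-191) = 42648 - 1*15089 = 42648 - 15089 = 27559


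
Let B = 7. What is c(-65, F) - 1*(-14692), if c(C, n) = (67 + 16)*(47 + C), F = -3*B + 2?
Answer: 13198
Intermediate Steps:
F = -19 (F = -3*7 + 2 = -21 + 2 = -19)
c(C, n) = 3901 + 83*C (c(C, n) = 83*(47 + C) = 3901 + 83*C)
c(-65, F) - 1*(-14692) = (3901 + 83*(-65)) - 1*(-14692) = (3901 - 5395) + 14692 = -1494 + 14692 = 13198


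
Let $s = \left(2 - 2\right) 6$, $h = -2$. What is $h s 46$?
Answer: $0$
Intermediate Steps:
$s = 0$ ($s = 0 \cdot 6 = 0$)
$h s 46 = \left(-2\right) 0 \cdot 46 = 0 \cdot 46 = 0$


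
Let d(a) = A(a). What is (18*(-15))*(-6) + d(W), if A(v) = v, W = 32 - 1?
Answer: 1651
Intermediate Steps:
W = 31
d(a) = a
(18*(-15))*(-6) + d(W) = (18*(-15))*(-6) + 31 = -270*(-6) + 31 = 1620 + 31 = 1651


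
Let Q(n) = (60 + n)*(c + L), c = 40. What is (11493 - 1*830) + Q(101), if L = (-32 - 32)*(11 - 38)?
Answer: 295311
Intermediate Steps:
L = 1728 (L = -64*(-27) = 1728)
Q(n) = 106080 + 1768*n (Q(n) = (60 + n)*(40 + 1728) = (60 + n)*1768 = 106080 + 1768*n)
(11493 - 1*830) + Q(101) = (11493 - 1*830) + (106080 + 1768*101) = (11493 - 830) + (106080 + 178568) = 10663 + 284648 = 295311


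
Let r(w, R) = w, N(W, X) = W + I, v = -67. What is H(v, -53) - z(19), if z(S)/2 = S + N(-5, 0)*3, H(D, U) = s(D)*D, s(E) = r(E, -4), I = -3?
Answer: 4499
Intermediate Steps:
N(W, X) = -3 + W (N(W, X) = W - 3 = -3 + W)
s(E) = E
H(D, U) = D² (H(D, U) = D*D = D²)
z(S) = -48 + 2*S (z(S) = 2*(S + (-3 - 5)*3) = 2*(S - 8*3) = 2*(S - 24) = 2*(-24 + S) = -48 + 2*S)
H(v, -53) - z(19) = (-67)² - (-48 + 2*19) = 4489 - (-48 + 38) = 4489 - 1*(-10) = 4489 + 10 = 4499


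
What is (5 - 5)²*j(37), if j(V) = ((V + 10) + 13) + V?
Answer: 0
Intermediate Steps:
j(V) = 23 + 2*V (j(V) = ((10 + V) + 13) + V = (23 + V) + V = 23 + 2*V)
(5 - 5)²*j(37) = (5 - 5)²*(23 + 2*37) = 0²*(23 + 74) = 0*97 = 0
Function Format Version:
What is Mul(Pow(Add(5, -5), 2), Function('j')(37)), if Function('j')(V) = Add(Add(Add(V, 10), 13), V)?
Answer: 0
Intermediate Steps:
Function('j')(V) = Add(23, Mul(2, V)) (Function('j')(V) = Add(Add(Add(10, V), 13), V) = Add(Add(23, V), V) = Add(23, Mul(2, V)))
Mul(Pow(Add(5, -5), 2), Function('j')(37)) = Mul(Pow(Add(5, -5), 2), Add(23, Mul(2, 37))) = Mul(Pow(0, 2), Add(23, 74)) = Mul(0, 97) = 0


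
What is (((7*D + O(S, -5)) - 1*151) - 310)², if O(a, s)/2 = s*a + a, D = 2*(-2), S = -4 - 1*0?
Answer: 208849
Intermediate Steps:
S = -4 (S = -4 + 0 = -4)
D = -4
O(a, s) = 2*a + 2*a*s (O(a, s) = 2*(s*a + a) = 2*(a*s + a) = 2*(a + a*s) = 2*a + 2*a*s)
(((7*D + O(S, -5)) - 1*151) - 310)² = (((7*(-4) + 2*(-4)*(1 - 5)) - 1*151) - 310)² = (((-28 + 2*(-4)*(-4)) - 151) - 310)² = (((-28 + 32) - 151) - 310)² = ((4 - 151) - 310)² = (-147 - 310)² = (-457)² = 208849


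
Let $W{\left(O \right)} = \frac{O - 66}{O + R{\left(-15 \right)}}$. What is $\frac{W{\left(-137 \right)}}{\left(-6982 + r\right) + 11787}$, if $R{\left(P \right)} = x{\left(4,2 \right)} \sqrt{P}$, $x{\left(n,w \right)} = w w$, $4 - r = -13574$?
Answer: $\frac{27811}{349442447} + \frac{812 i \sqrt{15}}{349442447} \approx 7.9587 \cdot 10^{-5} + 8.9997 \cdot 10^{-6} i$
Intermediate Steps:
$r = 13578$ ($r = 4 - -13574 = 4 + 13574 = 13578$)
$x{\left(n,w \right)} = w^{2}$
$R{\left(P \right)} = 4 \sqrt{P}$ ($R{\left(P \right)} = 2^{2} \sqrt{P} = 4 \sqrt{P}$)
$W{\left(O \right)} = \frac{-66 + O}{O + 4 i \sqrt{15}}$ ($W{\left(O \right)} = \frac{O - 66}{O + 4 \sqrt{-15}} = \frac{-66 + O}{O + 4 i \sqrt{15}}$)
$\frac{W{\left(-137 \right)}}{\left(-6982 + r\right) + 11787} = \frac{\frac{1}{-137 + 4 i \sqrt{15}} \left(-66 - 137\right)}{\left(-6982 + 13578\right) + 11787} = \frac{\frac{1}{-137 + 4 i \sqrt{15}} \left(-203\right)}{6596 + 11787} = \frac{\left(-203\right) \frac{1}{-137 + 4 i \sqrt{15}}}{18383} = - \frac{203}{-137 + 4 i \sqrt{15}} \cdot \frac{1}{18383} = - \frac{203}{18383 \left(-137 + 4 i \sqrt{15}\right)}$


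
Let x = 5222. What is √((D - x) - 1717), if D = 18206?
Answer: √11267 ≈ 106.15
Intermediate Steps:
√((D - x) - 1717) = √((18206 - 1*5222) - 1717) = √((18206 - 5222) - 1717) = √(12984 - 1717) = √11267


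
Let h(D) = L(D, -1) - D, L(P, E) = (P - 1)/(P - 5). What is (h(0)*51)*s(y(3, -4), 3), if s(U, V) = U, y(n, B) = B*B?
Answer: 816/5 ≈ 163.20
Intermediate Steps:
y(n, B) = B**2
L(P, E) = (-1 + P)/(-5 + P)
h(D) = -D + (-1 + D)/(-5 + D) (h(D) = (-1 + D)/(-5 + D) - D = -D + (-1 + D)/(-5 + D))
(h(0)*51)*s(y(3, -4), 3) = (((-1 + 0 - 1*0*(-5 + 0))/(-5 + 0))*51)*(-4)**2 = (((-1 + 0 - 1*0*(-5))/(-5))*51)*16 = (-(-1 + 0 + 0)/5*51)*16 = (-1/5*(-1)*51)*16 = ((1/5)*51)*16 = (51/5)*16 = 816/5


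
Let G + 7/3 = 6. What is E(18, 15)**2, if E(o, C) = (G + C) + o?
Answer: 12100/9 ≈ 1344.4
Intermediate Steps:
G = 11/3 (G = -7/3 + 6 = 11/3 ≈ 3.6667)
E(o, C) = 11/3 + C + o (E(o, C) = (11/3 + C) + o = 11/3 + C + o)
E(18, 15)**2 = (11/3 + 15 + 18)**2 = (110/3)**2 = 12100/9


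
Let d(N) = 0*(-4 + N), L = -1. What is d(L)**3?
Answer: 0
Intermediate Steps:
d(N) = 0
d(L)**3 = 0**3 = 0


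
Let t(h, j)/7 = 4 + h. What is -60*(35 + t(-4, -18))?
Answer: -2100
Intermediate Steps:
t(h, j) = 28 + 7*h (t(h, j) = 7*(4 + h) = 28 + 7*h)
-60*(35 + t(-4, -18)) = -60*(35 + (28 + 7*(-4))) = -60*(35 + (28 - 28)) = -60*(35 + 0) = -60*35 = -2100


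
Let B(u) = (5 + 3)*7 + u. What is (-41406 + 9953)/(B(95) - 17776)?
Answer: 31453/17625 ≈ 1.7846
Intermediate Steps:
B(u) = 56 + u (B(u) = 8*7 + u = 56 + u)
(-41406 + 9953)/(B(95) - 17776) = (-41406 + 9953)/((56 + 95) - 17776) = -31453/(151 - 17776) = -31453/(-17625) = -31453*(-1/17625) = 31453/17625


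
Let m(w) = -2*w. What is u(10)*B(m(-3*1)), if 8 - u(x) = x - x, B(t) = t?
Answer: 48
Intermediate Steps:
u(x) = 8 (u(x) = 8 - (x - x) = 8 - 1*0 = 8 + 0 = 8)
u(10)*B(m(-3*1)) = 8*(-(-6)) = 8*(-2*(-3)) = 8*6 = 48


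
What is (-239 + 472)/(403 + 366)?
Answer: 233/769 ≈ 0.30299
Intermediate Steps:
(-239 + 472)/(403 + 366) = 233/769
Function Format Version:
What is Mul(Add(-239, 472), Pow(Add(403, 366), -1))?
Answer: Rational(233, 769) ≈ 0.30299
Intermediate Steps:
Mul(Add(-239, 472), Pow(Add(403, 366), -1)) = Mul(233, Pow(769, -1)) = Mul(233, Rational(1, 769)) = Rational(233, 769)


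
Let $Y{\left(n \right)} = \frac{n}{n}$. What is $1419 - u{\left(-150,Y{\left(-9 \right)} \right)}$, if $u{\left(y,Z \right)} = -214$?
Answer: $1633$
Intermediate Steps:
$Y{\left(n \right)} = 1$
$1419 - u{\left(-150,Y{\left(-9 \right)} \right)} = 1419 - -214 = 1419 + 214 = 1633$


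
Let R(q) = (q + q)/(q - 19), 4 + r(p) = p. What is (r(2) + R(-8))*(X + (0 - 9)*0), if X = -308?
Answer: 11704/27 ≈ 433.48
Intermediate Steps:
r(p) = -4 + p
R(q) = 2*q/(-19 + q) (R(q) = (2*q)/(-19 + q) = 2*q/(-19 + q))
(r(2) + R(-8))*(X + (0 - 9)*0) = ((-4 + 2) + 2*(-8)/(-19 - 8))*(-308 + (0 - 9)*0) = (-2 + 2*(-8)/(-27))*(-308 - 9*0) = (-2 + 2*(-8)*(-1/27))*(-308 + 0) = (-2 + 16/27)*(-308) = -38/27*(-308) = 11704/27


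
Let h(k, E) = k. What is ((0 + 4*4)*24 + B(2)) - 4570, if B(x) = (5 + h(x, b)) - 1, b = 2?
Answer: -4180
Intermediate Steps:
B(x) = 4 + x (B(x) = (5 + x) - 1 = 4 + x)
((0 + 4*4)*24 + B(2)) - 4570 = ((0 + 4*4)*24 + (4 + 2)) - 4570 = ((0 + 16)*24 + 6) - 4570 = (16*24 + 6) - 4570 = (384 + 6) - 4570 = 390 - 4570 = -4180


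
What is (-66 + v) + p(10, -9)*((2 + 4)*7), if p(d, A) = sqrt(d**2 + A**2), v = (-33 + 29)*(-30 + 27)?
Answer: -54 + 42*sqrt(181) ≈ 511.05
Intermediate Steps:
v = 12 (v = -4*(-3) = 12)
p(d, A) = sqrt(A**2 + d**2)
(-66 + v) + p(10, -9)*((2 + 4)*7) = (-66 + 12) + sqrt((-9)**2 + 10**2)*((2 + 4)*7) = -54 + sqrt(81 + 100)*(6*7) = -54 + sqrt(181)*42 = -54 + 42*sqrt(181)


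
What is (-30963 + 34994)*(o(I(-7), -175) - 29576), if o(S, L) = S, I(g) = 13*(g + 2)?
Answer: -119482871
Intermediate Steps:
I(g) = 26 + 13*g (I(g) = 13*(2 + g) = 26 + 13*g)
(-30963 + 34994)*(o(I(-7), -175) - 29576) = (-30963 + 34994)*((26 + 13*(-7)) - 29576) = 4031*((26 - 91) - 29576) = 4031*(-65 - 29576) = 4031*(-29641) = -119482871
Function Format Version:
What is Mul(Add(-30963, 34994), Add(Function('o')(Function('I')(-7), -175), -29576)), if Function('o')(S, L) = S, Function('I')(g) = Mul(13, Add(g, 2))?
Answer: -119482871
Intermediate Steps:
Function('I')(g) = Add(26, Mul(13, g)) (Function('I')(g) = Mul(13, Add(2, g)) = Add(26, Mul(13, g)))
Mul(Add(-30963, 34994), Add(Function('o')(Function('I')(-7), -175), -29576)) = Mul(Add(-30963, 34994), Add(Add(26, Mul(13, -7)), -29576)) = Mul(4031, Add(Add(26, -91), -29576)) = Mul(4031, Add(-65, -29576)) = Mul(4031, -29641) = -119482871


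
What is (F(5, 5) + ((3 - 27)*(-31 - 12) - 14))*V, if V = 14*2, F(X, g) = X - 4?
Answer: 28532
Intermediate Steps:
F(X, g) = -4 + X
V = 28
(F(5, 5) + ((3 - 27)*(-31 - 12) - 14))*V = ((-4 + 5) + ((3 - 27)*(-31 - 12) - 14))*28 = (1 + (-24*(-43) - 14))*28 = (1 + (1032 - 14))*28 = (1 + 1018)*28 = 1019*28 = 28532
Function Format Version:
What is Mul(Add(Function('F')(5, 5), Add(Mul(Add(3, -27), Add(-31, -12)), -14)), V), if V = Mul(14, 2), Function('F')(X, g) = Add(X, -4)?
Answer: 28532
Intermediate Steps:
Function('F')(X, g) = Add(-4, X)
V = 28
Mul(Add(Function('F')(5, 5), Add(Mul(Add(3, -27), Add(-31, -12)), -14)), V) = Mul(Add(Add(-4, 5), Add(Mul(Add(3, -27), Add(-31, -12)), -14)), 28) = Mul(Add(1, Add(Mul(-24, -43), -14)), 28) = Mul(Add(1, Add(1032, -14)), 28) = Mul(Add(1, 1018), 28) = Mul(1019, 28) = 28532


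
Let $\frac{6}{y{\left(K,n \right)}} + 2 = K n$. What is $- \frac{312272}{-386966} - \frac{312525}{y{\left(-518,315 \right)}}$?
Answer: $\frac{1644454883314786}{193483} \approx 8.4992 \cdot 10^{9}$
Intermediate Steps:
$y{\left(K,n \right)} = \frac{6}{-2 + K n}$
$- \frac{312272}{-386966} - \frac{312525}{y{\left(-518,315 \right)}} = - \frac{312272}{-386966} - \frac{312525}{6 \frac{1}{-2 - 163170}} = \left(-312272\right) \left(- \frac{1}{386966}\right) - \frac{312525}{6 \frac{1}{-2 - 163170}} = \frac{156136}{193483} - \frac{312525}{6 \frac{1}{-163172}} = \frac{156136}{193483} - \frac{312525}{6 \left(- \frac{1}{163172}\right)} = \frac{156136}{193483} - \frac{312525}{- \frac{3}{81586}} = \frac{156136}{193483} - -8499221550 = \frac{156136}{193483} + 8499221550 = \frac{1644454883314786}{193483}$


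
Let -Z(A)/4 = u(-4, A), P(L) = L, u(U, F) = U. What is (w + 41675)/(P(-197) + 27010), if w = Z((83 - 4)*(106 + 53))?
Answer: 41691/26813 ≈ 1.5549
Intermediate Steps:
Z(A) = 16 (Z(A) = -4*(-4) = 16)
w = 16
(w + 41675)/(P(-197) + 27010) = (16 + 41675)/(-197 + 27010) = 41691/26813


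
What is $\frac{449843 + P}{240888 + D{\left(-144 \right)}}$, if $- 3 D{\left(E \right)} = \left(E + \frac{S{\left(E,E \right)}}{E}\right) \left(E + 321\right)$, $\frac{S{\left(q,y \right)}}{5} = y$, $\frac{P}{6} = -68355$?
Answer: $\frac{39713}{249089} \approx 0.15943$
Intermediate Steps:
$P = -410130$ ($P = 6 \left(-68355\right) = -410130$)
$S{\left(q,y \right)} = 5 y$
$D{\left(E \right)} = - \frac{\left(5 + E\right) \left(321 + E\right)}{3}$ ($D{\left(E \right)} = - \frac{\left(E + \frac{5 E}{E}\right) \left(E + 321\right)}{3} = - \frac{\left(E + 5\right) \left(321 + E\right)}{3} = - \frac{\left(5 + E\right) \left(321 + E\right)}{3}$)
$\frac{449843 + P}{240888 + D{\left(-144 \right)}} = \frac{449843 - 410130}{240888 - \left(535 - 48 \left(326 - 144\right)\right)} = \frac{39713}{240888 - \left(535 - 8736\right)} = \frac{39713}{240888 + \left(-535 + 8736\right)} = \frac{39713}{240888 + 8201} = \frac{39713}{249089}$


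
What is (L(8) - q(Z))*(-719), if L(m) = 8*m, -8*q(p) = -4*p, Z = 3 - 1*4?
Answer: -92751/2 ≈ -46376.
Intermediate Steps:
Z = -1 (Z = 3 - 4 = -1)
q(p) = p/2 (q(p) = -(-1)*p/2 = p/2)
(L(8) - q(Z))*(-719) = (8*8 - (-1)/2)*(-719) = (64 - 1*(-1/2))*(-719) = (64 + 1/2)*(-719) = (129/2)*(-719) = -92751/2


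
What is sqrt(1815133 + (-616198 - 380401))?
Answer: sqrt(818534) ≈ 904.73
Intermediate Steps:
sqrt(1815133 + (-616198 - 380401)) = sqrt(1815133 - 996599) = sqrt(818534)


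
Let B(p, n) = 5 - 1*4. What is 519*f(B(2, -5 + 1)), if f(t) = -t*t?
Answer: -519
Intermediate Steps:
B(p, n) = 1 (B(p, n) = 5 - 4 = 1)
f(t) = -t²
519*f(B(2, -5 + 1)) = 519*(-1*1²) = 519*(-1*1) = 519*(-1) = -519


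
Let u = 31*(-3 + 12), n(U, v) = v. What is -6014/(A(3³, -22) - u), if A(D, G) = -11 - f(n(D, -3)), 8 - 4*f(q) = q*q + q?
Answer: 12028/581 ≈ 20.702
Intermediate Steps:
f(q) = 2 - q/4 - q²/4 (f(q) = 2 - (q*q + q)/4 = 2 - (q² + q)/4 = 2 - (q + q²)/4 = 2 + (-q/4 - q²/4) = 2 - q/4 - q²/4)
A(D, G) = -23/2 (A(D, G) = -11 - (2 - ¼*(-3) - ¼*(-3)²) = -11 - (2 + ¾ - ¼*9) = -11 - (2 + ¾ - 9/4) = -11 - 1*½ = -11 - ½ = -23/2)
u = 279 (u = 31*9 = 279)
-6014/(A(3³, -22) - u) = -6014/(-23/2 - 1*279) = -6014/(-23/2 - 279) = -6014/(-581/2) = -6014*(-2/581) = 12028/581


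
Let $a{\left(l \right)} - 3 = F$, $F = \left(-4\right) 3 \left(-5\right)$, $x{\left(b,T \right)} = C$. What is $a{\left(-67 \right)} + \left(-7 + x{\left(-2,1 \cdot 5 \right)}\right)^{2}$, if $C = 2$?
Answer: $88$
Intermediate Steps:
$x{\left(b,T \right)} = 2$
$F = 60$ ($F = \left(-12\right) \left(-5\right) = 60$)
$a{\left(l \right)} = 63$ ($a{\left(l \right)} = 3 + 60 = 63$)
$a{\left(-67 \right)} + \left(-7 + x{\left(-2,1 \cdot 5 \right)}\right)^{2} = 63 + \left(-7 + 2\right)^{2} = 63 + \left(-5\right)^{2} = 63 + 25 = 88$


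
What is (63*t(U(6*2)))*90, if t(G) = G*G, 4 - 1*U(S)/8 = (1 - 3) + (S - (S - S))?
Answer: 13063680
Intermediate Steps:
U(S) = 48 - 8*S (U(S) = 32 - 8*((1 - 3) + (S - (S - S))) = 32 - 8*(-2 + (S - 1*0)) = 32 - 8*(-2 + (S + 0)) = 32 - 8*(-2 + S) = 32 + (16 - 8*S) = 48 - 8*S)
t(G) = G²
(63*t(U(6*2)))*90 = (63*(48 - 48*2)²)*90 = (63*(48 - 8*12)²)*90 = (63*(48 - 96)²)*90 = (63*(-48)²)*90 = (63*2304)*90 = 145152*90 = 13063680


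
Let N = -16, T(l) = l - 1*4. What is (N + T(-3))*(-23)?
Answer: 529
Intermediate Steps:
T(l) = -4 + l (T(l) = l - 4 = -4 + l)
(N + T(-3))*(-23) = (-16 + (-4 - 3))*(-23) = (-16 - 7)*(-23) = -23*(-23) = 529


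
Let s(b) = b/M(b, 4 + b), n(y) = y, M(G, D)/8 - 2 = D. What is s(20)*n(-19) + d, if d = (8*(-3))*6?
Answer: -7583/52 ≈ -145.83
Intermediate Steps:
d = -144 (d = -24*6 = -144)
M(G, D) = 16 + 8*D
s(b) = b/(48 + 8*b) (s(b) = b/(16 + 8*(4 + b)) = b/(16 + (32 + 8*b)) = b/(48 + 8*b))
s(20)*n(-19) + d = ((⅛)*20/(6 + 20))*(-19) - 144 = ((⅛)*20/26)*(-19) - 144 = ((⅛)*20*(1/26))*(-19) - 144 = (5/52)*(-19) - 144 = -95/52 - 144 = -7583/52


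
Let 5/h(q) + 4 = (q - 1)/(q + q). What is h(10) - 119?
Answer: -8549/71 ≈ -120.41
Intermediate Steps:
h(q) = 5/(-4 + (-1 + q)/(2*q)) (h(q) = 5/(-4 + (q - 1)/(q + q)) = 5/(-4 + (-1 + q)/((2*q))) = 5/(-4 + (-1 + q)*(1/(2*q))) = 5/(-4 + (-1 + q)/(2*q)))
h(10) - 119 = -10*10/(1 + 7*10) - 119 = -10*10/(1 + 70) - 119 = -10*10/71 - 119 = -10*10*1/71 - 119 = -100/71 - 119 = -8549/71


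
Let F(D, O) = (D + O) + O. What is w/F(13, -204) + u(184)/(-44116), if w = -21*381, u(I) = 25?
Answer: 352962241/17425820 ≈ 20.255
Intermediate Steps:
w = -8001
F(D, O) = D + 2*O
w/F(13, -204) + u(184)/(-44116) = -8001/(13 + 2*(-204)) + 25/(-44116) = -8001/(13 - 408) + 25*(-1/44116) = -8001/(-395) - 25/44116 = -8001*(-1/395) - 25/44116 = 8001/395 - 25/44116 = 352962241/17425820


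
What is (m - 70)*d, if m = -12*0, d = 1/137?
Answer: -70/137 ≈ -0.51095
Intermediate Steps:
d = 1/137 ≈ 0.0072993
m = 0
(m - 70)*d = (0 - 70)*(1/137) = -70*1/137 = -70/137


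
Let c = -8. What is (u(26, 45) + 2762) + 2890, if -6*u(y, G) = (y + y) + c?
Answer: 16934/3 ≈ 5644.7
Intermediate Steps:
u(y, G) = 4/3 - y/3 (u(y, G) = -((y + y) - 8)/6 = -(2*y - 8)/6 = -(-8 + 2*y)/6 = 4/3 - y/3)
(u(26, 45) + 2762) + 2890 = ((4/3 - ⅓*26) + 2762) + 2890 = ((4/3 - 26/3) + 2762) + 2890 = (-22/3 + 2762) + 2890 = 8264/3 + 2890 = 16934/3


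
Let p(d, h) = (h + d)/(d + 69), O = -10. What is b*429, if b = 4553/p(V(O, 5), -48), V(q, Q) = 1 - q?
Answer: -156258960/37 ≈ -4.2232e+6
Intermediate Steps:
p(d, h) = (d + h)/(69 + d)
b = -364240/37 (b = 4553/((((1 - 1*(-10)) - 48)/(69 + (1 - 1*(-10))))) = 4553/((((1 + 10) - 48)/(69 + (1 + 10)))) = 4553/(((11 - 48)/(69 + 11))) = 4553/((-37/80)) = 4553/(((1/80)*(-37))) = 4553/(-37/80) = 4553*(-80/37) = -364240/37 ≈ -9844.3)
b*429 = -364240/37*429 = -156258960/37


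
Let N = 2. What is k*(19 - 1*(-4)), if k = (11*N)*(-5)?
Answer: -2530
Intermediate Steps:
k = -110 (k = (11*2)*(-5) = 22*(-5) = -110)
k*(19 - 1*(-4)) = -110*(19 - 1*(-4)) = -110*(19 + 4) = -110*23 = -2530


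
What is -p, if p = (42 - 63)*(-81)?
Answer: -1701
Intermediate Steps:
p = 1701 (p = -21*(-81) = 1701)
-p = -1*1701 = -1701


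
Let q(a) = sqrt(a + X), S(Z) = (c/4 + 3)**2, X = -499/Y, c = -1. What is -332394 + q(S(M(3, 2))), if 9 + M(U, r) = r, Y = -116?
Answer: -332394 + sqrt(159645)/116 ≈ -3.3239e+5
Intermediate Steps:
X = 499/116 (X = -499/(-116) = -499*(-1/116) = 499/116 ≈ 4.3017)
M(U, r) = -9 + r
S(Z) = 121/16 (S(Z) = (-1/4 + 3)**2 = (11/4)**2 = 121/16)
q(a) = sqrt(499/116 + a) (q(a) = sqrt(a + 499/116) = sqrt(499/116 + a))
-332394 + q(S(M(3, 2))) = -332394 + sqrt(14471 + 3364*(121/16))/58 = -332394 + sqrt(14471 + 101761/4)/58 = -332394 + sqrt(159645/4)/58 = -332394 + (sqrt(159645)/2)/58 = -332394 + sqrt(159645)/116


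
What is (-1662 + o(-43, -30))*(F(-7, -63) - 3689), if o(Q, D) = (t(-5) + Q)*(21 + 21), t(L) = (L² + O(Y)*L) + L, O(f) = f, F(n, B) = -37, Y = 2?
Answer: 11356848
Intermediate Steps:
t(L) = L² + 3*L (t(L) = (L² + 2*L) + L = L² + 3*L)
o(Q, D) = 420 + 42*Q (o(Q, D) = (-5*(3 - 5) + Q)*(21 + 21) = (-5*(-2) + Q)*42 = (10 + Q)*42 = 420 + 42*Q)
(-1662 + o(-43, -30))*(F(-7, -63) - 3689) = (-1662 + (420 + 42*(-43)))*(-37 - 3689) = (-1662 + (420 - 1806))*(-3726) = (-1662 - 1386)*(-3726) = -3048*(-3726) = 11356848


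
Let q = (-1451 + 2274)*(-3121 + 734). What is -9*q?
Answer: 17680509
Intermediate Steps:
q = -1964501 (q = 823*(-2387) = -1964501)
-9*q = -9*(-1964501) = 17680509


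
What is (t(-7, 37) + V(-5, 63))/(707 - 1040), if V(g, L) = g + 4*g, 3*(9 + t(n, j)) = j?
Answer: 65/999 ≈ 0.065065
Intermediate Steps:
t(n, j) = -9 + j/3
V(g, L) = 5*g
(t(-7, 37) + V(-5, 63))/(707 - 1040) = ((-9 + (1/3)*37) + 5*(-5))/(707 - 1040) = ((-9 + 37/3) - 25)/(-333) = (10/3 - 25)*(-1/333) = -65/3*(-1/333) = 65/999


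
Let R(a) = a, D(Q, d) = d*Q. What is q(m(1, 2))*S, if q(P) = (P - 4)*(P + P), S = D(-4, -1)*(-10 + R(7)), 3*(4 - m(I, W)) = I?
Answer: 88/3 ≈ 29.333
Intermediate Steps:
D(Q, d) = Q*d
m(I, W) = 4 - I/3
S = -12 (S = (-4*(-1))*(-10 + 7) = 4*(-3) = -12)
q(P) = 2*P*(-4 + P) (q(P) = (-4 + P)*(2*P) = 2*P*(-4 + P))
q(m(1, 2))*S = (2*(4 - ⅓*1)*(-4 + (4 - ⅓*1)))*(-12) = (2*(4 - ⅓)*(-4 + (4 - ⅓)))*(-12) = (2*(11/3)*(-4 + 11/3))*(-12) = (2*(11/3)*(-⅓))*(-12) = -22/9*(-12) = 88/3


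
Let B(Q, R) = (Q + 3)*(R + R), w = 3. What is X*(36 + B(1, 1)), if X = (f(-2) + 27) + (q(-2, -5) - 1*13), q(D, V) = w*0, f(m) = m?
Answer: 528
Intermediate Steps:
q(D, V) = 0 (q(D, V) = 3*0 = 0)
B(Q, R) = 2*R*(3 + Q) (B(Q, R) = (3 + Q)*(2*R) = 2*R*(3 + Q))
X = 12 (X = (-2 + 27) + (0 - 1*13) = 25 + (0 - 13) = 25 - 13 = 12)
X*(36 + B(1, 1)) = 12*(36 + 2*1*(3 + 1)) = 12*(36 + 2*1*4) = 12*(36 + 8) = 12*44 = 528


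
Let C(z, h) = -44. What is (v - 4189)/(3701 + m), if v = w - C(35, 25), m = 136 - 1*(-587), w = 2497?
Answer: -206/553 ≈ -0.37251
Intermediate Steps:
m = 723 (m = 136 + 587 = 723)
v = 2541 (v = 2497 - 1*(-44) = 2497 + 44 = 2541)
(v - 4189)/(3701 + m) = (2541 - 4189)/(3701 + 723) = -1648/4424 = -1648*1/4424 = -206/553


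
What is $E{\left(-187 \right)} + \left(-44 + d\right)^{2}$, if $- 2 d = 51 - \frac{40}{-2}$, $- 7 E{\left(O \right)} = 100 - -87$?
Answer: $\frac{176219}{28} \approx 6293.5$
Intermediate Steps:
$E{\left(O \right)} = - \frac{187}{7}$ ($E{\left(O \right)} = - \frac{100 - -87}{7} = - \frac{100 + 87}{7} = \left(- \frac{1}{7}\right) 187 = - \frac{187}{7}$)
$d = - \frac{71}{2}$ ($d = - \frac{51 - \frac{40}{-2}}{2} = - \frac{51 - 40 \left(- \frac{1}{2}\right)}{2} = - \frac{51 - -20}{2} = - \frac{51 + 20}{2} = \left(- \frac{1}{2}\right) 71 = - \frac{71}{2} \approx -35.5$)
$E{\left(-187 \right)} + \left(-44 + d\right)^{2} = - \frac{187}{7} + \left(-44 - \frac{71}{2}\right)^{2} = - \frac{187}{7} + \left(- \frac{159}{2}\right)^{2} = - \frac{187}{7} + \frac{25281}{4} = \frac{176219}{28}$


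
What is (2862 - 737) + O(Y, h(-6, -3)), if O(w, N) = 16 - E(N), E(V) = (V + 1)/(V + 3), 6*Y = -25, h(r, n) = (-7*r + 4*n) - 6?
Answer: 57782/27 ≈ 2140.1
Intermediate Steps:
h(r, n) = -6 - 7*r + 4*n
Y = -25/6 (Y = (1/6)*(-25) = -25/6 ≈ -4.1667)
E(V) = (1 + V)/(3 + V)
O(w, N) = 16 - (1 + N)/(3 + N)
(2862 - 737) + O(Y, h(-6, -3)) = (2862 - 737) + (47 + 15*(-6 - 7*(-6) + 4*(-3)))/(3 + (-6 - 7*(-6) + 4*(-3))) = 2125 + (47 + 15*(-6 + 42 - 12))/(3 + (-6 + 42 - 12)) = 2125 + (47 + 15*24)/(3 + 24) = 2125 + (47 + 360)/27 = 2125 + (1/27)*407 = 2125 + 407/27 = 57782/27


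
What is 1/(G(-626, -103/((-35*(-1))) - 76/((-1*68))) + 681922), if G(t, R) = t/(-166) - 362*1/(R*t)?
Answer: 155874/106294448257 ≈ 1.4664e-6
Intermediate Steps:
G(t, R) = -t/166 - 362/(R*t) (G(t, R) = t*(-1/166) - 362*1/(R*t) = -t/166 - 362/(R*t))
1/(G(-626, -103/((-35*(-1))) - 76/((-1*68))) + 681922) = 1/((-1/166*(-626) - 362/(-103/((-35*(-1))) - 76/((-1*68))*(-626))) + 681922) = 1/((313/83 - 362*(-1/626)/(-103/35 - 76/(-68))) + 681922) = 1/((313/83 - 362*(-1/626)/(-103*1/35 - 76*(-1/68))) + 681922) = 1/((313/83 - 362*(-1/626)/(-103/35 + 19/17)) + 681922) = 1/((313/83 - 362*(-1/626)/(-1086/595)) + 681922) = 1/((313/83 - 362*(-595/1086)*(-1/626)) + 681922) = 1/((313/83 - 595/1878) + 681922) = 1/(538429/155874 + 681922) = 1/(106294448257/155874) = 155874/106294448257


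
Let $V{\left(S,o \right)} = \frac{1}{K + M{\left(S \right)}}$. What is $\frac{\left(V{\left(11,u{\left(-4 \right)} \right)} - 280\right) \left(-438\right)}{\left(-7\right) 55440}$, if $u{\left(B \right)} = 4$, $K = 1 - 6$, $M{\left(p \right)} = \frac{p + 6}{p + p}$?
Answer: $- \frac{951263}{3007620} \approx -0.31628$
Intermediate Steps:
$M{\left(p \right)} = \frac{6 + p}{2 p}$
$K = -5$
$V{\left(S,o \right)} = \frac{1}{-5 + \frac{6 + S}{2 S}}$
$\frac{\left(V{\left(11,u{\left(-4 \right)} \right)} - 280\right) \left(-438\right)}{\left(-7\right) 55440} = \frac{\left(\left(-2\right) 11 \frac{1}{-6 + 9 \cdot 11} - 280\right) \left(-438\right)}{\left(-7\right) 55440} = \frac{\left(\left(-2\right) 11 \frac{1}{-6 + 99} - 280\right) \left(-438\right)}{-388080} = \left(\left(-2\right) 11 \cdot \frac{1}{93} - 280\right) \left(-438\right) \left(- \frac{1}{388080}\right) = \left(- \frac{22}{93} - 280\right) \left(-438\right) \left(- \frac{1}{388080}\right) = \left(- \frac{26062}{93}\right) \left(-438\right) \left(- \frac{1}{388080}\right) = \frac{3805052}{31} \left(- \frac{1}{388080}\right) = - \frac{951263}{3007620}$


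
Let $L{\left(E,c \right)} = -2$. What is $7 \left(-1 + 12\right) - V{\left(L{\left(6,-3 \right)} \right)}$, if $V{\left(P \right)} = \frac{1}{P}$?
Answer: $\frac{155}{2} \approx 77.5$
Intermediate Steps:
$7 \left(-1 + 12\right) - V{\left(L{\left(6,-3 \right)} \right)} = 7 \left(-1 + 12\right) - \frac{1}{-2} = 7 \cdot 11 - - \frac{1}{2} = 77 + \frac{1}{2} = \frac{155}{2}$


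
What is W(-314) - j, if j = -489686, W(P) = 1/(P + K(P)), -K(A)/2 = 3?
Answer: 156699519/320 ≈ 4.8969e+5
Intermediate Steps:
K(A) = -6 (K(A) = -2*3 = -6)
W(P) = 1/(-6 + P) (W(P) = 1/(P - 6) = 1/(-6 + P))
W(-314) - j = 1/(-6 - 314) - 1*(-489686) = 1/(-320) + 489686 = -1/320 + 489686 = 156699519/320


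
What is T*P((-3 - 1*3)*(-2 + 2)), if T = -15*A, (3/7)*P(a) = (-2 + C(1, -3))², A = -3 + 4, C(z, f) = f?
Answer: -875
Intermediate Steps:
A = 1
P(a) = 175/3 (P(a) = 7*(-2 - 3)²/3 = (7/3)*(-5)² = (7/3)*25 = 175/3)
T = -15 (T = -15*1 = -15)
T*P((-3 - 1*3)*(-2 + 2)) = -15*175/3 = -875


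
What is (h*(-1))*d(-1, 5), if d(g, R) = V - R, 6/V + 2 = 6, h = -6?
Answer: -21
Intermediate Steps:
V = 3/2 (V = 6/(-2 + 6) = 6/4 = 6*(¼) = 3/2 ≈ 1.5000)
d(g, R) = 3/2 - R
(h*(-1))*d(-1, 5) = (-6*(-1))*(3/2 - 1*5) = 6*(3/2 - 5) = 6*(-7/2) = -21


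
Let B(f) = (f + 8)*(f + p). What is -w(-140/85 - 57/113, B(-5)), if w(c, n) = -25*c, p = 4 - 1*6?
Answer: -103325/1921 ≈ -53.787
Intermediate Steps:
p = -2 (p = 4 - 6 = -2)
B(f) = (-2 + f)*(8 + f) (B(f) = (f + 8)*(f - 2) = (8 + f)*(-2 + f) = (-2 + f)*(8 + f))
-w(-140/85 - 57/113, B(-5)) = -(-25)*(-140/85 - 57/113) = -(-25)*(-140*1/85 - 57*1/113) = -(-25)*(-28/17 - 57/113) = -(-25)*(-4133)/1921 = -1*103325/1921 = -103325/1921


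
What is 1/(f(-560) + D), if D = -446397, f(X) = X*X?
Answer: -1/132797 ≈ -7.5303e-6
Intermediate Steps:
f(X) = X²
1/(f(-560) + D) = 1/((-560)² - 446397) = 1/(313600 - 446397) = 1/(-132797) = -1/132797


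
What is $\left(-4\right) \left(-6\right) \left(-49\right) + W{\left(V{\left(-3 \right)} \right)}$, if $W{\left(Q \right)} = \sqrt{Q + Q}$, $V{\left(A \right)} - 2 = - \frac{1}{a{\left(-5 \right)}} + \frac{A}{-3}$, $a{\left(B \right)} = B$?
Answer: $-1176 + \frac{4 \sqrt{10}}{5} \approx -1173.5$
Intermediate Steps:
$V{\left(A \right)} = \frac{11}{5} - \frac{A}{3}$ ($V{\left(A \right)} = 2 + \left(- \frac{1}{-5} + \frac{A}{-3}\right) = 2 + \left(\left(-1\right) \left(- \frac{1}{5}\right) + A \left(- \frac{1}{3}\right)\right) = 2 - \left(- \frac{1}{5} + \frac{A}{3}\right) = \frac{11}{5} - \frac{A}{3}$)
$W{\left(Q \right)} = \sqrt{2} \sqrt{Q}$ ($W{\left(Q \right)} = \sqrt{2 Q} = \sqrt{2} \sqrt{Q}$)
$\left(-4\right) \left(-6\right) \left(-49\right) + W{\left(V{\left(-3 \right)} \right)} = \left(-4\right) \left(-6\right) \left(-49\right) + \sqrt{2} \sqrt{\frac{11}{5} - -1} = 24 \left(-49\right) + \sqrt{2} \sqrt{\frac{11}{5} + 1} = -1176 + \sqrt{2} \sqrt{\frac{16}{5}} = -1176 + \sqrt{2} \frac{4 \sqrt{5}}{5} = -1176 + \frac{4 \sqrt{10}}{5}$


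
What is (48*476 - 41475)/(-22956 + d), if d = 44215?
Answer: -2661/3037 ≈ -0.87619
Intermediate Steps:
(48*476 - 41475)/(-22956 + d) = (48*476 - 41475)/(-22956 + 44215) = (22848 - 41475)/21259 = -18627*1/21259 = -2661/3037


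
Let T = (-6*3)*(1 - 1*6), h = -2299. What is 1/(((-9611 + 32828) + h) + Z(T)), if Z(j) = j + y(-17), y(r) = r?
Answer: 1/20991 ≈ 4.7639e-5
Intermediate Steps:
T = 90 (T = -18*(1 - 6) = -18*(-5) = 90)
Z(j) = -17 + j (Z(j) = j - 17 = -17 + j)
1/(((-9611 + 32828) + h) + Z(T)) = 1/(((-9611 + 32828) - 2299) + (-17 + 90)) = 1/((23217 - 2299) + 73) = 1/(20918 + 73) = 1/20991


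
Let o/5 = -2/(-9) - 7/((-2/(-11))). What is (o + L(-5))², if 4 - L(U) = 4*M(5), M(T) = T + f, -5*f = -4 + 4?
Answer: 13935289/324 ≈ 43010.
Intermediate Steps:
f = 0 (f = -(-4 + 4)/5 = -⅕*0 = 0)
M(T) = T (M(T) = T + 0 = T)
L(U) = -16 (L(U) = 4 - 4*5 = 4 - 1*20 = 4 - 20 = -16)
o = -3445/18 (o = 5*(-2/(-9) - 7/((-2/(-11)))) = 5*(-2*(-⅑) - 7/((-2*(-1/11)))) = 5*(2/9 - 7/2/11) = 5*(2/9 - 7*11/2) = 5*(2/9 - 77/2) = 5*(-689/18) = -3445/18 ≈ -191.39)
(o + L(-5))² = (-3445/18 - 16)² = (-3733/18)² = 13935289/324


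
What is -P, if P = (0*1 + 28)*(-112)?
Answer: 3136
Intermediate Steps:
P = -3136 (P = (0 + 28)*(-112) = 28*(-112) = -3136)
-P = -1*(-3136) = 3136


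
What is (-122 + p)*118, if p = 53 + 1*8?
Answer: -7198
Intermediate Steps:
p = 61 (p = 53 + 8 = 61)
(-122 + p)*118 = (-122 + 61)*118 = -61*118 = -7198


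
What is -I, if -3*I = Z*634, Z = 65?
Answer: 41210/3 ≈ 13737.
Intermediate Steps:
I = -41210/3 (I = -65*634/3 = -⅓*41210 = -41210/3 ≈ -13737.)
-I = -1*(-41210/3) = 41210/3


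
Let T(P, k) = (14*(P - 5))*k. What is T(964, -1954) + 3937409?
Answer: -22296995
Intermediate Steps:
T(P, k) = k*(-70 + 14*P) (T(P, k) = (14*(-5 + P))*k = (-70 + 14*P)*k = k*(-70 + 14*P))
T(964, -1954) + 3937409 = 14*(-1954)*(-5 + 964) + 3937409 = 14*(-1954)*959 + 3937409 = -26234404 + 3937409 = -22296995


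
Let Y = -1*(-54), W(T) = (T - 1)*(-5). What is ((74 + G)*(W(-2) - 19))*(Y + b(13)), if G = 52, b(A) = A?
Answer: -33768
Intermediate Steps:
W(T) = 5 - 5*T (W(T) = (-1 + T)*(-5) = 5 - 5*T)
Y = 54
((74 + G)*(W(-2) - 19))*(Y + b(13)) = ((74 + 52)*((5 - 5*(-2)) - 19))*(54 + 13) = (126*((5 + 10) - 19))*67 = (126*(15 - 19))*67 = (126*(-4))*67 = -504*67 = -33768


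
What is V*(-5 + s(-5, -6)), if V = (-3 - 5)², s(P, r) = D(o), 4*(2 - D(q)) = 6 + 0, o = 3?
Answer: -288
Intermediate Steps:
D(q) = ½ (D(q) = 2 - (6 + 0)/4 = 2 - ¼*6 = 2 - 3/2 = ½)
s(P, r) = ½
V = 64 (V = (-8)² = 64)
V*(-5 + s(-5, -6)) = 64*(-5 + ½) = 64*(-9/2) = -288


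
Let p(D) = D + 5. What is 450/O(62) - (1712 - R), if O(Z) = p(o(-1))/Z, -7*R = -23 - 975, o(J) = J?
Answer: 37839/7 ≈ 5405.6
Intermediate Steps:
R = 998/7 (R = -(-23 - 975)/7 = -⅐*(-998) = 998/7 ≈ 142.57)
p(D) = 5 + D
O(Z) = 4/Z (O(Z) = (5 - 1)/Z = 4/Z)
450/O(62) - (1712 - R) = 450/((4/62)) - (1712 - 1*998/7) = 450/((4*(1/62))) - (1712 - 998/7) = 450/(2/31) - 1*10986/7 = 450*(31/2) - 10986/7 = 6975 - 10986/7 = 37839/7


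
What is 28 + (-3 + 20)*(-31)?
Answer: -499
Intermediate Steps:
28 + (-3 + 20)*(-31) = 28 + 17*(-31) = 28 - 527 = -499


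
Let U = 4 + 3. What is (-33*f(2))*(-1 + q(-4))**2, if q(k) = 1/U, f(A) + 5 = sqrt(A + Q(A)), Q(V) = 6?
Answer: 5940/49 - 2376*sqrt(2)/49 ≈ 52.650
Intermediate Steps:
U = 7
f(A) = -5 + sqrt(6 + A) (f(A) = -5 + sqrt(A + 6) = -5 + sqrt(6 + A))
q(k) = 1/7
(-33*f(2))*(-1 + q(-4))**2 = (-33*(-5 + sqrt(6 + 2)))*(-1 + 1/7)**2 = (-33*(-5 + sqrt(8)))*(-6/7)**2 = -33*(-5 + 2*sqrt(2))*(36/49) = (165 - 66*sqrt(2))*(36/49) = 5940/49 - 2376*sqrt(2)/49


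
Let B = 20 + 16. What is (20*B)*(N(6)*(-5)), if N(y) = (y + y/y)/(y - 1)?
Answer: -5040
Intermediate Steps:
N(y) = (1 + y)/(-1 + y) (N(y) = (y + 1)/(-1 + y) = (1 + y)/(-1 + y))
B = 36
(20*B)*(N(6)*(-5)) = (20*36)*(((1 + 6)/(-1 + 6))*(-5)) = 720*((7/5)*(-5)) = 720*(-7) = -5040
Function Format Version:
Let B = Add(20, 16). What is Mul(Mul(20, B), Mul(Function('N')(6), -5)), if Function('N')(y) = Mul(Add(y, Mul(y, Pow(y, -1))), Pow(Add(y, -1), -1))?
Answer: -5040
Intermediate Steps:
Function('N')(y) = Mul(Pow(Add(-1, y), -1), Add(1, y)) (Function('N')(y) = Mul(Add(y, 1), Pow(Add(-1, y), -1)) = Mul(Add(1, y), Pow(Add(-1, y), -1)) = Mul(Pow(Add(-1, y), -1), Add(1, y)))
B = 36
Mul(Mul(20, B), Mul(Function('N')(6), -5)) = Mul(Mul(20, 36), Mul(Mul(Pow(Add(-1, 6), -1), Add(1, 6)), -5)) = Mul(720, Mul(Mul(Pow(5, -1), 7), -5)) = Mul(720, Mul(Mul(Rational(1, 5), 7), -5)) = Mul(720, Mul(Rational(7, 5), -5)) = Mul(720, -7) = -5040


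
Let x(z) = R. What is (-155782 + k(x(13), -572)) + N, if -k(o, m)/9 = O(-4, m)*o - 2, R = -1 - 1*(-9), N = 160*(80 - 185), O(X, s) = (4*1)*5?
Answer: -174004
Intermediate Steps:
O(X, s) = 20 (O(X, s) = 4*5 = 20)
N = -16800 (N = 160*(-105) = -16800)
R = 8 (R = -1 + 9 = 8)
x(z) = 8
k(o, m) = 18 - 180*o (k(o, m) = -9*(20*o - 2) = -9*(-2 + 20*o) = 18 - 180*o)
(-155782 + k(x(13), -572)) + N = (-155782 + (18 - 180*8)) - 16800 = (-155782 + (18 - 1440)) - 16800 = (-155782 - 1422) - 16800 = -157204 - 16800 = -174004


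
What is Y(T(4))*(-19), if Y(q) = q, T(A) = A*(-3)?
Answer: 228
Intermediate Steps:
T(A) = -3*A
Y(T(4))*(-19) = -3*4*(-19) = -12*(-19) = 228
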